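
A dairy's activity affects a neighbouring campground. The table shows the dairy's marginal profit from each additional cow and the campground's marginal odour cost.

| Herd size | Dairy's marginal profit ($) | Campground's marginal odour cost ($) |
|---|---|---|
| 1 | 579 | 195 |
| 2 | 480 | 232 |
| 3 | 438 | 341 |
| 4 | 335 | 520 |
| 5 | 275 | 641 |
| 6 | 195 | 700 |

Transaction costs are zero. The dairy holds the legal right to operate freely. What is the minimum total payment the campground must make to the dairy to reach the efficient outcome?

$805

Left alone the dairy would choose level 6 (marginal profit stays positive).
Efficient level: k* = 3 (marginal profit ≥ marginal odour cost through 3).
The campground must at least cover the dairy's forgone profit from cutting 6→3: 335 + 275 + 195 = 805.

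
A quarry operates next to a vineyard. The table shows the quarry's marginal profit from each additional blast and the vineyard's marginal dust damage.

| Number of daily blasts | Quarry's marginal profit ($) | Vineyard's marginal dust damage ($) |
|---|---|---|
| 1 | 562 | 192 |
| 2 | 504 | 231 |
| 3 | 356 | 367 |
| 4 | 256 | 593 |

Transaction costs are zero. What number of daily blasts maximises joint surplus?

Bargaining reaches the level where marginal profit last exceeds marginal dust damage.
That holds through level 2 (504 ≥ 231) but not at 3 (356 < 367).

2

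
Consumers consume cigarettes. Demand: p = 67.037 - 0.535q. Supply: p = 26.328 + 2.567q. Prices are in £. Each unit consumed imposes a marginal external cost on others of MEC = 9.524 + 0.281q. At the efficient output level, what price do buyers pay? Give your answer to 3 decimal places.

Social marginal benefit = demand − MEC = 57.513 - 0.816q.
Set SMB = MC: 57.513 - 0.816q = 26.328 + 2.567q → q* = 9.2181.
Consumer price on the demand curve at q*: 67.037 − 0.535×9.2181 = 62.1053.

P = £62.105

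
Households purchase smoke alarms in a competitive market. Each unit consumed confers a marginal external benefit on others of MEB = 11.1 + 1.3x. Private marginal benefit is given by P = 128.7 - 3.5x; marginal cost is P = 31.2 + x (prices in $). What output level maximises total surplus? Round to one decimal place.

x* = 33.9

Social marginal benefit = demand + MEB = 139.8 - 2.2x.
Set SMB = MC: 139.8 - 2.2x = 31.2 + x → x* = 33.9375.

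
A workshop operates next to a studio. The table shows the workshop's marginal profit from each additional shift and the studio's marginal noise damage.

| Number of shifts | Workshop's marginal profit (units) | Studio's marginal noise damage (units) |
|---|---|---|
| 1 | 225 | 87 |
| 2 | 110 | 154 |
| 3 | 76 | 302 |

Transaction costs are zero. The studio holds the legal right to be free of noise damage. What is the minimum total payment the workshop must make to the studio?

87

Efficient level: marginal profit ≥ marginal noise damage through level 1, so k* = 1.
With the studio holding the right, the workshop must at least compensate total damage at k*: 87 = 87.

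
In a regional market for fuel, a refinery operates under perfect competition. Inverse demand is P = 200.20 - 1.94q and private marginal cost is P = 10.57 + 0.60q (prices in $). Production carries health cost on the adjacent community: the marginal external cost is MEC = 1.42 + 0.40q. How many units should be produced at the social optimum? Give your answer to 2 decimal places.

Social marginal cost = private MC + MEC = 11.99 + q.
Set SMC = demand: 11.99 + q = 200.20 - 1.94q → q* = 64.0170.

q* = 64.02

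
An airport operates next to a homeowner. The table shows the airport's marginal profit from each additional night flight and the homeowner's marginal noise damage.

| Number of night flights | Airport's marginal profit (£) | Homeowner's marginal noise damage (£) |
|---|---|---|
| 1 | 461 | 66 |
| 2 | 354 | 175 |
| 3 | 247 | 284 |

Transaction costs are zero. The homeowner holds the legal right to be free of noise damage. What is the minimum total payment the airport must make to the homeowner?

Efficient level: marginal profit ≥ marginal noise damage through level 2, so k* = 2.
With the homeowner holding the right, the airport must at least compensate total damage at k*: 66 + 175 = 241.

£241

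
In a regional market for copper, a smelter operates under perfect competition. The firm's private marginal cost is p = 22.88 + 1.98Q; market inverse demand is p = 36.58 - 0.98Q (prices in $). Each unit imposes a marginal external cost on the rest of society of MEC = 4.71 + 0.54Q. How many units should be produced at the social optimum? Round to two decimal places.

Social marginal cost = private MC + MEC = 27.59 + 2.52Q.
Set SMC = demand: 27.59 + 2.52Q = 36.58 - 0.98Q → Q* = 2.5686.

Q* = 2.57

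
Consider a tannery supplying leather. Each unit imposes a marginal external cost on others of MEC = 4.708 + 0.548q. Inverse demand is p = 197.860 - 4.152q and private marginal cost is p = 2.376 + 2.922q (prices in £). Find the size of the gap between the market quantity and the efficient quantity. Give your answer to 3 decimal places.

Market equilibrium (private): 2.376 + 2.922q = 197.860 - 4.152q → q_m = 27.6342.
Social marginal cost = private MC + MEC = 7.084 + 3.470q.
Set SMC = demand: 7.084 + 3.470q = 197.860 - 4.152q → q* = 25.0297.
Gap = |27.6342 − 25.0297| = 2.6045.

2.605 units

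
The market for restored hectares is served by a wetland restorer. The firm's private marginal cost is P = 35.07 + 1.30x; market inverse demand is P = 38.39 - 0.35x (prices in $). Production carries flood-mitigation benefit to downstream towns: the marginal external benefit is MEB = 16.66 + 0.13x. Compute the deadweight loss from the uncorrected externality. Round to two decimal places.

DWL = $94.19

Market equilibrium (private): 35.07 + 1.30x = 38.39 - 0.35x → x_m = 2.0121.
Social marginal cost = private MC − MEB = 18.41 + 1.17x.
Set SMC = demand: 18.41 + 1.17x = 38.39 - 0.35x → x* = 13.1447.
Height of the DWL triangle at x_m is demand(x_m) − SMC(x_m) = MEB(x_m) = 16.9216.
DWL = ½ × 11.1326 × 16.9216 = 94.1907.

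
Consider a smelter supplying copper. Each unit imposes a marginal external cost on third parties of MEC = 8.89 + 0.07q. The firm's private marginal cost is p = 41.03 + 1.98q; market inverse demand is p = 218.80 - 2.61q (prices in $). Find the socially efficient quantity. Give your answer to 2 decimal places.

q* = 36.24

Social marginal cost = private MC + MEC = 49.92 + 2.05q.
Set SMC = demand: 49.92 + 2.05q = 218.80 - 2.61q → q* = 36.2403.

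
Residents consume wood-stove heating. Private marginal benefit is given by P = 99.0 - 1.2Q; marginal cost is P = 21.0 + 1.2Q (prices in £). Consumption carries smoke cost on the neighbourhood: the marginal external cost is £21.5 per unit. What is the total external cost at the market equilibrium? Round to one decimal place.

£698.8

Market equilibrium (private): 21.0 + 1.2Q = 99.0 - 1.2Q → Q_m = 32.5000.
Total external cost = MEC × Q_m = 21.5 × 32.5000 = 698.7500.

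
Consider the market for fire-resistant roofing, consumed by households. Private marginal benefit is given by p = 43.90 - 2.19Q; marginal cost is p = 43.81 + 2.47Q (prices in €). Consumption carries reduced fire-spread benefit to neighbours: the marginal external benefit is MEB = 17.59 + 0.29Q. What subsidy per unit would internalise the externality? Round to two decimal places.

Social marginal benefit = demand + MEB = 61.49 - 1.90Q.
Set SMB = MC: 61.49 - 1.90Q = 43.81 + 2.47Q → Q* = 4.0458.
The Pigouvian subsidy equals MEB at Q*: 17.59 + 0.29×4.0458 = 18.7633.

subsidy = €18.76 per unit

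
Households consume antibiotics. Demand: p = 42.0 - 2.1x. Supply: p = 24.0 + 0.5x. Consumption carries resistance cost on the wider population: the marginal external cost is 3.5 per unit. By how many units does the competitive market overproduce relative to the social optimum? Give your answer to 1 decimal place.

Market equilibrium (private): 24.0 + 0.5x = 42.0 - 2.1x → x_m = 6.9231.
Social marginal benefit = demand − MEC = 38.5 - 2.1x.
Set SMB = MC: 38.5 - 2.1x = 24.0 + 0.5x → x* = 5.5769.
Gap = |6.9231 − 5.5769| = 1.3462.

1.3 units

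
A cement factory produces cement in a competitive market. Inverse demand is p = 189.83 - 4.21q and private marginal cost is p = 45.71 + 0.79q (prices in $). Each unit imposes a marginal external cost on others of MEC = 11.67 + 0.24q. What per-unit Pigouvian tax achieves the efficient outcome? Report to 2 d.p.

tax = $17.74 per unit

Social marginal cost = private MC + MEC = 57.38 + 1.03q.
Set SMC = demand: 57.38 + 1.03q = 189.83 - 4.21q → q* = 25.2767.
The Pigouvian tax equals MEC at q*: 11.67 + 0.24×25.2767 = 17.7364.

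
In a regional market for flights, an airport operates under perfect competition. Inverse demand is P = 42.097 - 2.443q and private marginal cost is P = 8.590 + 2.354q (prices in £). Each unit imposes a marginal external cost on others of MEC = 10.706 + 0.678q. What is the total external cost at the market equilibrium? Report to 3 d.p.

£91.321

Market equilibrium (private): 8.590 + 2.354q = 42.097 - 2.443q → q_m = 6.9850.
Total external cost = ∫₀^{q_m} (10.706 + 0.678q) dq = 10.706×6.9850 + ½×0.678×6.9850² = 91.3213.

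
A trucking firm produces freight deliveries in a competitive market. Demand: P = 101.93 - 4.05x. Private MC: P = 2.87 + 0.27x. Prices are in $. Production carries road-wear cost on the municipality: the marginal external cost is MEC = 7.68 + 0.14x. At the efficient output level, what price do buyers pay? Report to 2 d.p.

Social marginal cost = private MC + MEC = 10.55 + 0.41x.
Set SMC = demand: 10.55 + 0.41x = 101.93 - 4.05x → x* = 20.4888.
Consumer price on the demand curve at x*: 101.93 − 4.05×20.4888 = 18.9504.

P = $18.95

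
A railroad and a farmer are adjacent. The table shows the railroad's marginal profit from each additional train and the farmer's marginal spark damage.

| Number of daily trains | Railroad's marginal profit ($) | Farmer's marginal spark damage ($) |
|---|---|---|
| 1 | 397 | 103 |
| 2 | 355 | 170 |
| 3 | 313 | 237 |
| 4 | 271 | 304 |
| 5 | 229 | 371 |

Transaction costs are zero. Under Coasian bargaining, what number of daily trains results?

Bargaining reaches the level where marginal profit last exceeds marginal spark damage.
That holds through level 3 (313 ≥ 237) but not at 4 (271 < 304).

3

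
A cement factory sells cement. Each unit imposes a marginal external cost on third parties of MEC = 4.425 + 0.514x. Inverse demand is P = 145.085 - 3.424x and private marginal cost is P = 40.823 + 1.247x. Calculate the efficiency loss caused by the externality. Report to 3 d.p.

Market equilibrium (private): 40.823 + 1.247x = 145.085 - 3.424x → x_m = 22.3211.
Social marginal cost = private MC + MEC = 45.248 + 1.761x.
Set SMC = demand: 45.248 + 1.761x = 145.085 - 3.424x → x* = 19.2550.
The loss is the area between SMC and demand from x* to x_m; with linear curves that's a triangle of height MEC(x_m).
DWL = ½ × 3.0661 × 15.8981 = 24.3726.

DWL = 24.373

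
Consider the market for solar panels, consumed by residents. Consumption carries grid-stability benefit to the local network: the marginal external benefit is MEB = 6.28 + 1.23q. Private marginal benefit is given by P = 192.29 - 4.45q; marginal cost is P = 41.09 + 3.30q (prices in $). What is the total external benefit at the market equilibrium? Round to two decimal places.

Market equilibrium (private): 41.09 + 3.30q = 192.29 - 4.45q → q_m = 19.5097.
Total external benefit = ∫₀^{q_m} (6.28 + 1.23q) dq = 6.28×19.5097 + ½×1.23×19.5097² = 356.6074.

$356.61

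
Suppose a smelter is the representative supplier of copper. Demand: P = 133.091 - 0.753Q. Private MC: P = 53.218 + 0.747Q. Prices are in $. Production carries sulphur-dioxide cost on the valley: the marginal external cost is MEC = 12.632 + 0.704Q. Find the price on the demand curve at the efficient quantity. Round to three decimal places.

P = $110.118

Social marginal cost = private MC + MEC = 65.850 + 1.451Q.
Set SMC = demand: 65.850 + 1.451Q = 133.091 - 0.753Q → Q* = 30.5086.
Consumer price on the demand curve at Q*: 133.091 − 0.753×30.5086 = 110.1180.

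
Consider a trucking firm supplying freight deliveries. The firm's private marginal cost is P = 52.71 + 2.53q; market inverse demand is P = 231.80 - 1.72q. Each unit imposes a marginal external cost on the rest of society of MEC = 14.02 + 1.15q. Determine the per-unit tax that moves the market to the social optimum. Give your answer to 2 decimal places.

tax = 49.17 per unit

Social marginal cost = private MC + MEC = 66.73 + 3.68q.
Set SMC = demand: 66.73 + 3.68q = 231.80 - 1.72q → q* = 30.5685.
The Pigouvian tax equals MEC at q*: 14.02 + 1.15×30.5685 = 49.1738.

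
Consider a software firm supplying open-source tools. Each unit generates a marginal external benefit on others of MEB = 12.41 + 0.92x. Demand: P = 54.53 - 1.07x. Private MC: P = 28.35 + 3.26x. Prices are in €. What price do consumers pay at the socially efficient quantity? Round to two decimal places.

P = €42.42

Social marginal cost = private MC − MEB = 15.94 + 2.34x.
Set SMC = demand: 15.94 + 2.34x = 54.53 - 1.07x → x* = 11.3167.
Consumer price on the demand curve at x*: 54.53 − 1.07×11.3167 = 42.4211.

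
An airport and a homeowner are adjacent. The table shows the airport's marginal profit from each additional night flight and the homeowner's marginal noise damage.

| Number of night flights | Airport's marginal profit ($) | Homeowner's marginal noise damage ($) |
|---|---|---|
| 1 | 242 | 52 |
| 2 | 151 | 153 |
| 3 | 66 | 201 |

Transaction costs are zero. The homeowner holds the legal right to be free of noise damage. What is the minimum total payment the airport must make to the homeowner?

$52

Efficient level: marginal profit ≥ marginal noise damage through level 1, so k* = 1.
With the homeowner holding the right, the airport must at least compensate total damage at k*: 52 = 52.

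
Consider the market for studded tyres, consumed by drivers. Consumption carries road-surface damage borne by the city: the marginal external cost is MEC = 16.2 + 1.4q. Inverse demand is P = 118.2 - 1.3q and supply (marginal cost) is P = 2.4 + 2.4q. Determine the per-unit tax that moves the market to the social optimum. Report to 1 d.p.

tax = 43.5 per unit

Social marginal benefit = demand − MEC = 102.0 - 2.7q.
Set SMB = MC: 102.0 - 2.7q = 2.4 + 2.4q → q* = 19.5294.
The Pigouvian tax equals MEC at q*: 16.2 + 1.4×19.5294 = 43.5412.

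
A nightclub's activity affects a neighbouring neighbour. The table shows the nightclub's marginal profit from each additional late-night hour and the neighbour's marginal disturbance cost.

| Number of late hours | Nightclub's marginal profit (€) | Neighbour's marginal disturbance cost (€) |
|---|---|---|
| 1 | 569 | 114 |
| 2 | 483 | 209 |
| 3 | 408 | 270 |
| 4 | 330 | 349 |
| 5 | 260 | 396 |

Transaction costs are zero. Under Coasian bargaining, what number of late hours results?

Bargaining reaches the level where marginal profit last exceeds marginal disturbance cost.
That holds through level 3 (408 ≥ 270) but not at 4 (330 < 349).

3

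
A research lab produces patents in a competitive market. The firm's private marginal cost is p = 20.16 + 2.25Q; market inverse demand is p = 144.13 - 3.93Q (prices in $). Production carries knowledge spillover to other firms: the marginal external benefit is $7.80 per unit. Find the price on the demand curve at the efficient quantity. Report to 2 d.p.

Social marginal cost = private MC − MEB = 12.36 + 2.25Q.
Set SMC = demand: 12.36 + 2.25Q = 144.13 - 3.93Q → Q* = 21.3220.
Consumer price on the demand curve at Q*: 144.13 − 3.93×21.3220 = 60.3345.

P = $60.33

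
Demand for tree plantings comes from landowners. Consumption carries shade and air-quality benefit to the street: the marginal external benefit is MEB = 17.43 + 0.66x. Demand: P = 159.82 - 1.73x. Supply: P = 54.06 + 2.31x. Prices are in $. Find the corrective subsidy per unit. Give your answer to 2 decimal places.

Social marginal benefit = demand + MEB = 177.25 - 1.07x.
Set SMB = MC: 177.25 - 1.07x = 54.06 + 2.31x → x* = 36.4467.
The Pigouvian subsidy equals MEB at x*: 17.43 + 0.66×36.4467 = 41.4848.

subsidy = $41.48 per unit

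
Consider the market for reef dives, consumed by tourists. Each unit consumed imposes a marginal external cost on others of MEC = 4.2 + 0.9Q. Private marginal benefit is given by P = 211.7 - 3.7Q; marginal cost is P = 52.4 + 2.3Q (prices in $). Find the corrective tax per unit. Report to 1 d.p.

tax = $24.4 per unit

Social marginal benefit = demand − MEC = 207.5 - 4.6Q.
Set SMB = MC: 207.5 - 4.6Q = 52.4 + 2.3Q → Q* = 22.4783.
The Pigouvian tax equals MEC at Q*: 4.2 + 0.9×22.4783 = 24.4305.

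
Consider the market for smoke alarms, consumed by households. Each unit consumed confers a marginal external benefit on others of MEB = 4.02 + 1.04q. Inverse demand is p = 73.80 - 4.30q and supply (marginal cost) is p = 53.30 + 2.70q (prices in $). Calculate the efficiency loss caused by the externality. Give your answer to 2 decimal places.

DWL = $4.19

Market equilibrium (private): 53.30 + 2.70q = 73.80 - 4.30q → q_m = 2.9286.
Social marginal benefit = demand + MEB = 77.82 - 3.26q.
Set SMB = MC: 77.82 - 3.26q = 53.30 + 2.70q → q* = 4.1141.
The welfare-loss triangle has base |q_m − q*| and height MEB(q_m) (the vertical gap between SMB and MC is zero at q* and MEB at q_m).
DWL = ½ × 1.1855 × 7.0657 = 4.1882.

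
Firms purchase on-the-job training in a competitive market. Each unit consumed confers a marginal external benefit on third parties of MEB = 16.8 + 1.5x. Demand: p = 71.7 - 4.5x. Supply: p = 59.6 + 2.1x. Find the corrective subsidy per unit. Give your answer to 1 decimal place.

subsidy = 25.3 per unit

Social marginal benefit = demand + MEB = 88.5 - 3.0x.
Set SMB = MC: 88.5 - 3.0x = 59.6 + 2.1x → x* = 5.6667.
The Pigouvian subsidy equals MEB at x*: 16.8 + 1.5×5.6667 = 25.3001.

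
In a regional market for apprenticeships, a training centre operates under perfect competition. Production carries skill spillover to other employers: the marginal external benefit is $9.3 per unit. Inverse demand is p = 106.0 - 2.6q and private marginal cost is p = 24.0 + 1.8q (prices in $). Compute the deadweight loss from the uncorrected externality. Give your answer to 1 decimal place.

DWL = $9.8

Market equilibrium (private): 24.0 + 1.8q = 106.0 - 2.6q → q_m = 18.6364.
Social marginal cost = private MC − MEB = 14.7 + 1.8q.
Set SMC = demand: 14.7 + 1.8q = 106.0 - 2.6q → q* = 20.7500.
The welfare-loss triangle has base |q_m − q*| and height MEB(q_m) (the vertical gap between SMC and demand is zero at q* and MEB at q_m).
DWL = ½ × 2.1136 × 9.3000 = 9.8282.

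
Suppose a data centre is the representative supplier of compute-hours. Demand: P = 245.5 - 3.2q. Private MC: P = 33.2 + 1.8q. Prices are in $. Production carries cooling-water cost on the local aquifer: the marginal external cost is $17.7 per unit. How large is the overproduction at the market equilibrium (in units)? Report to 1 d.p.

Market equilibrium (private): 33.2 + 1.8q = 245.5 - 3.2q → q_m = 42.4600.
Social marginal cost = private MC + MEC = 50.9 + 1.8q.
Set SMC = demand: 50.9 + 1.8q = 245.5 - 3.2q → q* = 38.9200.
Gap = |42.4600 − 38.9200| = 3.5400.

3.5 units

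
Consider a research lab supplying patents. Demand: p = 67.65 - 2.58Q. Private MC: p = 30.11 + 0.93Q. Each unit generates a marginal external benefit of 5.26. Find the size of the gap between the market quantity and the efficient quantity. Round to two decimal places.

Market equilibrium (private): 30.11 + 0.93Q = 67.65 - 2.58Q → Q_m = 10.6952.
Social marginal cost = private MC − MEB = 24.85 + 0.93Q.
Set SMC = demand: 24.85 + 0.93Q = 67.65 - 2.58Q → Q* = 12.1937.
Gap = |10.6952 − 12.1937| = 1.4985.

1.50 units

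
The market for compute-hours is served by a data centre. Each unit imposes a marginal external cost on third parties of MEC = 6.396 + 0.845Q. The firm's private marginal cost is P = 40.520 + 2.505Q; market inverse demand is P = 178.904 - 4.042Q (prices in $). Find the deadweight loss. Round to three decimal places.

DWL = $39.799

Market equilibrium (private): 40.520 + 2.505Q = 178.904 - 4.042Q → Q_m = 21.1370.
Social marginal cost = private MC + MEC = 46.916 + 3.350Q.
Set SMC = demand: 46.916 + 3.350Q = 178.904 - 4.042Q → Q* = 17.8555.
Between Q* and Q_m the wedge SMC − demand runs linearly from 0 to MEC(Q_m), so the loss is a triangle.
DWL = ½ × 3.2815 × 24.2568 = 39.7993.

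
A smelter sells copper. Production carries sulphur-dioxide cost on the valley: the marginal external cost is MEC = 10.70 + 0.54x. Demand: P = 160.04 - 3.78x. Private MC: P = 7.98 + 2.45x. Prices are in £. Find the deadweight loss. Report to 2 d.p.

DWL = £42.12

Market equilibrium (private): 7.98 + 2.45x = 160.04 - 3.78x → x_m = 24.4077.
Social marginal cost = private MC + MEC = 18.68 + 2.99x.
Set SMC = demand: 18.68 + 2.99x = 160.04 - 3.78x → x* = 20.8804.
Height of the DWL triangle at x_m is SMC(x_m) − demand(x_m) = MEC(x_m) = 23.8802.
DWL = ½ × 3.5273 × 23.8802 = 42.1163.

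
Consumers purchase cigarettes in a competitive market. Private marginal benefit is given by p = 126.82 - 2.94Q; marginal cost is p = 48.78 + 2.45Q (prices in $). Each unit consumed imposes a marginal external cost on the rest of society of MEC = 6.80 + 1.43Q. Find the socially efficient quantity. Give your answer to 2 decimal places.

Q* = 10.45

Social marginal benefit = demand − MEC = 120.02 - 4.37Q.
Set SMB = MC: 120.02 - 4.37Q = 48.78 + 2.45Q → Q* = 10.4457.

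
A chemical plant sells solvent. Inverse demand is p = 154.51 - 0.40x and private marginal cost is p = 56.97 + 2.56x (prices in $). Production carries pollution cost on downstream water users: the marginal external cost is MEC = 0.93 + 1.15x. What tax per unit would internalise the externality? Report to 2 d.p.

Social marginal cost = private MC + MEC = 57.90 + 3.71x.
Set SMC = demand: 57.90 + 3.71x = 154.51 - 0.40x → x* = 23.5061.
The Pigouvian tax equals MEC at x*: 0.93 + 1.15×23.5061 = 27.9620.

tax = $27.96 per unit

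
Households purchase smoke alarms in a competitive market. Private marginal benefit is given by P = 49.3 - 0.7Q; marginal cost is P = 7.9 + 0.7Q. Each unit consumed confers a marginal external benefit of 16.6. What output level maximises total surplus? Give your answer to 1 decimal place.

Social marginal benefit = demand + MEB = 65.9 - 0.7Q.
Set SMB = MC: 65.9 - 0.7Q = 7.9 + 0.7Q → Q* = 41.4286.

Q* = 41.4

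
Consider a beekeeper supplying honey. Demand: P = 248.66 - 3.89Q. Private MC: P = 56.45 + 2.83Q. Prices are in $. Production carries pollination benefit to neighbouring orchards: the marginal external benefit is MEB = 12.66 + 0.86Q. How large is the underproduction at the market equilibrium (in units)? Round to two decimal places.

6.36 units

Market equilibrium (private): 56.45 + 2.83Q = 248.66 - 3.89Q → Q_m = 28.6027.
Social marginal cost = private MC − MEB = 43.79 + 1.97Q.
Set SMC = demand: 43.79 + 1.97Q = 248.66 - 3.89Q → Q* = 34.9608.
Gap = |28.6027 − 34.9608| = 6.3581.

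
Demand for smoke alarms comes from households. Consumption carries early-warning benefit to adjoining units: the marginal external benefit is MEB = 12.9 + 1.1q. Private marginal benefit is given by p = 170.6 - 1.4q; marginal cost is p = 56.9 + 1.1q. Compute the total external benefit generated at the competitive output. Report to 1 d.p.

1724.3

Market equilibrium (private): 56.9 + 1.1q = 170.6 - 1.4q → q_m = 45.4800.
Total external benefit = ∫₀^{q_m} (12.9 + 1.1q) dq = 12.9×45.4800 + ½×1.1×45.4800² = 1724.3287.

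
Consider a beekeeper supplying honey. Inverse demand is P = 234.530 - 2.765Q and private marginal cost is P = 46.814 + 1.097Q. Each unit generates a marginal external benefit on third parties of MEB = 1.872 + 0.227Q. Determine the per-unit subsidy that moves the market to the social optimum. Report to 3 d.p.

subsidy = 13.711 per unit

Social marginal cost = private MC − MEB = 44.942 + 0.870Q.
Set SMC = demand: 44.942 + 0.870Q = 234.530 - 2.765Q → Q* = 52.1563.
The Pigouvian subsidy equals MEB at Q*: 1.872 + 0.227×52.1563 = 13.7115.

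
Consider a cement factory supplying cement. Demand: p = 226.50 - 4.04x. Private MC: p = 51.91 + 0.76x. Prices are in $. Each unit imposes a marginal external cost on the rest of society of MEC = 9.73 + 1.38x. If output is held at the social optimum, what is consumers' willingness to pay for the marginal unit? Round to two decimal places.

Social marginal cost = private MC + MEC = 61.64 + 2.14x.
Set SMC = demand: 61.64 + 2.14x = 226.50 - 4.04x → x* = 26.6764.
Consumer price on the demand curve at x*: 226.50 − 4.04×26.6764 = 118.7273.

P = $118.73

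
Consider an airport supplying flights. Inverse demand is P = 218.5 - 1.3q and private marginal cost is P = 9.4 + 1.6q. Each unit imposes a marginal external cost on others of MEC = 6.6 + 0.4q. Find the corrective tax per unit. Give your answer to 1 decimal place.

tax = 31.1 per unit

Social marginal cost = private MC + MEC = 16.0 + 2.0q.
Set SMC = demand: 16.0 + 2.0q = 218.5 - 1.3q → q* = 61.3636.
The Pigouvian tax equals MEC at q*: 6.6 + 0.4×61.3636 = 31.1454.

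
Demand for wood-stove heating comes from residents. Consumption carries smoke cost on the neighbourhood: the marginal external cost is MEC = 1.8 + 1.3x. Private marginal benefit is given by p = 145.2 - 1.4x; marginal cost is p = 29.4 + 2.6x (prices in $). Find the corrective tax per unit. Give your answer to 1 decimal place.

tax = $29.8 per unit

Social marginal benefit = demand − MEC = 143.4 - 2.7x.
Set SMB = MC: 143.4 - 2.7x = 29.4 + 2.6x → x* = 21.5094.
The Pigouvian tax equals MEC at x*: 1.8 + 1.3×21.5094 = 29.7622.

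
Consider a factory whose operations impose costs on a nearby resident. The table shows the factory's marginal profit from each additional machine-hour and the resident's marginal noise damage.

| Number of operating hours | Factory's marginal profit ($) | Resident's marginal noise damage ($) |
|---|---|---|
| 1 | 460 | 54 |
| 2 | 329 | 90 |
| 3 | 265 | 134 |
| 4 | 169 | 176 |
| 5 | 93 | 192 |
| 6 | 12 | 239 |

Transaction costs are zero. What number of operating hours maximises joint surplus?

Bargaining reaches the level where marginal profit last exceeds marginal noise damage.
That holds through level 3 (265 ≥ 134) but not at 4 (169 < 176).

3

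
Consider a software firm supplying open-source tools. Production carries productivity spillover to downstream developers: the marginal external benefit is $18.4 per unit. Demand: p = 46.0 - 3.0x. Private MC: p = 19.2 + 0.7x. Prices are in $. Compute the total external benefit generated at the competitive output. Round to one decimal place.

$133.3

Market equilibrium (private): 19.2 + 0.7x = 46.0 - 3.0x → x_m = 7.2432.
Total external benefit = MEB × x_m = 18.4 × 7.2432 = 133.2749.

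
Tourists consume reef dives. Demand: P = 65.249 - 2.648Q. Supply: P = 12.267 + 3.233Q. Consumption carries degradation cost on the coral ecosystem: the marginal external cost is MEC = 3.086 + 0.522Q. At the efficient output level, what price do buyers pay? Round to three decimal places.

P = 44.614

Social marginal benefit = demand − MEC = 62.163 - 3.170Q.
Set SMB = MC: 62.163 - 3.170Q = 12.267 + 3.233Q → Q* = 7.7926.
Consumer price on the demand curve at Q*: 65.249 − 2.648×7.7926 = 44.6142.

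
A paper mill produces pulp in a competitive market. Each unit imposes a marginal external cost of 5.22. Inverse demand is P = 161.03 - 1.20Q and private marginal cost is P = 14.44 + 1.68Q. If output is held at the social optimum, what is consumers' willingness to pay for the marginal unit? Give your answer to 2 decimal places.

P = 102.13

Social marginal cost = private MC + MEC = 19.66 + 1.68Q.
Set SMC = demand: 19.66 + 1.68Q = 161.03 - 1.20Q → Q* = 49.0868.
Consumer price on the demand curve at Q*: 161.03 − 1.20×49.0868 = 102.1258.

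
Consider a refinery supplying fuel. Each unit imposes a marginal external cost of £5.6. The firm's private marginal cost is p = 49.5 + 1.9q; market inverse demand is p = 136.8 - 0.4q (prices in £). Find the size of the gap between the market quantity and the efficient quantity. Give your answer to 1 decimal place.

Market equilibrium (private): 49.5 + 1.9q = 136.8 - 0.4q → q_m = 37.9565.
Social marginal cost = private MC + MEC = 55.1 + 1.9q.
Set SMC = demand: 55.1 + 1.9q = 136.8 - 0.4q → q* = 35.5217.
Gap = |37.9565 − 35.5217| = 2.4348.

2.4 units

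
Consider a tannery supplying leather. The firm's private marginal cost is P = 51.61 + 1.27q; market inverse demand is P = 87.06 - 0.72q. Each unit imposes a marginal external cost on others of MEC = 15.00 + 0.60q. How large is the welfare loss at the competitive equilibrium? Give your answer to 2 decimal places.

Market equilibrium (private): 51.61 + 1.27q = 87.06 - 0.72q → q_m = 17.8141.
Social marginal cost = private MC + MEC = 66.61 + 1.87q.
Set SMC = demand: 66.61 + 1.87q = 87.06 - 0.72q → q* = 7.8958.
The loss is the area between SMC and demand from q* to q_m; with linear curves that's a triangle of height MEC(q_m).
DWL = ½ × 9.9183 × 25.6884 = 127.3926.

DWL = 127.39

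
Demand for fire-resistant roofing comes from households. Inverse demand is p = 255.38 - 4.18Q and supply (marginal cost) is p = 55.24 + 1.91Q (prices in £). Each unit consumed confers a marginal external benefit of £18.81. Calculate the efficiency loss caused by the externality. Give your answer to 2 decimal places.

Market equilibrium (private): 55.24 + 1.91Q = 255.38 - 4.18Q → Q_m = 32.8637.
Social marginal benefit = demand + MEB = 274.19 - 4.18Q.
Set SMB = MC: 274.19 - 4.18Q = 55.24 + 1.91Q → Q* = 35.9524.
Between Q* and Q_m the wedge SMB − MC runs linearly from 0 to MEB(Q_m), so the loss is a triangle.
DWL = ½ × 3.0887 × 18.8100 = 29.0492.

DWL = £29.05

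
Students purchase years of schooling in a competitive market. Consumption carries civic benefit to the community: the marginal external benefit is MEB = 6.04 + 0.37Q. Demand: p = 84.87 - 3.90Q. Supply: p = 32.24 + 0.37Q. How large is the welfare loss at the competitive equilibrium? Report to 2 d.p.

Market equilibrium (private): 32.24 + 0.37Q = 84.87 - 3.90Q → Q_m = 12.3255.
Social marginal benefit = demand + MEB = 90.91 - 3.53Q.
Set SMB = MC: 90.91 - 3.53Q = 32.24 + 0.37Q → Q* = 15.0436.
The loss is the area between SMB and MC from Q* to Q_m; with linear curves that's a triangle of height MEB(Q_m).
DWL = ½ × 2.7181 × 10.6004 = 14.4065.

DWL = 14.41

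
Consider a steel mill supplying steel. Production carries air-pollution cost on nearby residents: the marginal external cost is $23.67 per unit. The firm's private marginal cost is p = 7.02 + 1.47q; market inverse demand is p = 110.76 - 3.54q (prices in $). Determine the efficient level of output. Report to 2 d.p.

Social marginal cost = private MC + MEC = 30.69 + 1.47q.
Set SMC = demand: 30.69 + 1.47q = 110.76 - 3.54q → q* = 15.9820.

q* = 15.98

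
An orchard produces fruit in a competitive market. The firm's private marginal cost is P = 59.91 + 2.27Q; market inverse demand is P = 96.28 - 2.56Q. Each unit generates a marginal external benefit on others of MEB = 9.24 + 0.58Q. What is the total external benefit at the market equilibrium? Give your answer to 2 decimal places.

86.02

Market equilibrium (private): 59.91 + 2.27Q = 96.28 - 2.56Q → Q_m = 7.5300.
Total external benefit = ∫₀^{Q_m} (9.24 + 0.58Q) dQ = 9.24×7.5300 + ½×0.58×7.5300² = 86.0205.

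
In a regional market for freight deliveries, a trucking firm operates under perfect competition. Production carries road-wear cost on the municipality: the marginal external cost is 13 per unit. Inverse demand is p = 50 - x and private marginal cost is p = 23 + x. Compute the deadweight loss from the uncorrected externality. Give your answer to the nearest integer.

DWL = 42

Market equilibrium (private): 23 + x = 50 - x → x_m = 13.5000.
Social marginal cost = private MC + MEC = 36 + x.
Set SMC = demand: 36 + x = 50 - x → x* = 7.0000.
Height of the DWL triangle at x_m is SMC(x_m) − demand(x_m) = MEC(x_m) = 13.0000.
DWL = ½ × 6.5000 × 13.0000 = 42.2500.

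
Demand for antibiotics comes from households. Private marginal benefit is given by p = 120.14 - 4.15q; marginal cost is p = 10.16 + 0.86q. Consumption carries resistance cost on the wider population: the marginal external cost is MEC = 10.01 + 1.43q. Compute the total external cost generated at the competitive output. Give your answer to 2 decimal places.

Market equilibrium (private): 10.16 + 0.86q = 120.14 - 4.15q → q_m = 21.9521.
Total external cost = ∫₀^{q_m} (10.01 + 1.43q) dq = 10.01×21.9521 + ½×1.43×21.9521² = 564.2952.

564.30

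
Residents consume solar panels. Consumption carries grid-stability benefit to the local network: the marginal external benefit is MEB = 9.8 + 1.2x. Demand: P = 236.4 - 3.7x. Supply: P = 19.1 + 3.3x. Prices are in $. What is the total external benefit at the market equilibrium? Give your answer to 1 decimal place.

Market equilibrium (private): 19.1 + 3.3x = 236.4 - 3.7x → x_m = 31.0429.
Total external benefit = ∫₀^{x_m} (9.8 + 1.2x) dx = 9.8×31.0429 + ½×1.2×31.0429² = 882.4174.

$882.4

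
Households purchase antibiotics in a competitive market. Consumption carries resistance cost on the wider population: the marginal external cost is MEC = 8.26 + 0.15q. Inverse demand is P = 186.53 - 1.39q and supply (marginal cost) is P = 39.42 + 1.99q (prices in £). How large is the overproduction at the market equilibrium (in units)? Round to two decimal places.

4.19 units

Market equilibrium (private): 39.42 + 1.99q = 186.53 - 1.39q → q_m = 43.5237.
Social marginal benefit = demand − MEC = 178.27 - 1.54q.
Set SMB = MC: 178.27 - 1.54q = 39.42 + 1.99q → q* = 39.3343.
Gap = |43.5237 − 39.3343| = 4.1894.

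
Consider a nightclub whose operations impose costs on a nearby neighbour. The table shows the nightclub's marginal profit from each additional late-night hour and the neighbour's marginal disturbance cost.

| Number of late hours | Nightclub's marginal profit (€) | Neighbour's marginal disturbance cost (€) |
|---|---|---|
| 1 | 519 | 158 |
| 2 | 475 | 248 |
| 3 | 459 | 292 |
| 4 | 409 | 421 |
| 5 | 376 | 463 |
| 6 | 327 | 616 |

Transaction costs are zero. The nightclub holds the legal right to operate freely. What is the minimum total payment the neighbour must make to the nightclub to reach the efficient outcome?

€1112

Left alone the nightclub would choose level 6 (marginal profit stays positive).
Efficient level: k* = 3 (marginal profit ≥ marginal disturbance cost through 3).
The neighbour must at least cover the nightclub's forgone profit from cutting 6→3: 409 + 376 + 327 = 1112.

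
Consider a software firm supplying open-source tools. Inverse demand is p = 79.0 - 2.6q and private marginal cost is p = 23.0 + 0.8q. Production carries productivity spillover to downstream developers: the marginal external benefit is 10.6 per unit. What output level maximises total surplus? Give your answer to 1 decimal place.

Social marginal cost = private MC − MEB = 12.4 + 0.8q.
Set SMC = demand: 12.4 + 0.8q = 79.0 - 2.6q → q* = 19.5882.

q* = 19.6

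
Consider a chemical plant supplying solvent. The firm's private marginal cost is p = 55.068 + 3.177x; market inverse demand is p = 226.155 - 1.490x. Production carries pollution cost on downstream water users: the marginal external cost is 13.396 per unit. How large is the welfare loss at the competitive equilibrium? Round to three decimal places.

DWL = 19.226

Market equilibrium (private): 55.068 + 3.177x = 226.155 - 1.490x → x_m = 36.6589.
Social marginal cost = private MC + MEC = 68.464 + 3.177x.
Set SMC = demand: 68.464 + 3.177x = 226.155 - 1.490x → x* = 33.7885.
Between x* and x_m the wedge SMC − demand runs linearly from 0 to MEC(x_m), so the loss is a triangle.
DWL = ½ × 2.8704 × 13.3960 = 19.2259.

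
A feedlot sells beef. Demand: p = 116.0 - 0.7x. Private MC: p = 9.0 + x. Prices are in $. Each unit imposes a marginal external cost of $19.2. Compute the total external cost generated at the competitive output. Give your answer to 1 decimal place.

Market equilibrium (private): 9.0 + x = 116.0 - 0.7x → x_m = 62.9412.
Total external cost = MEC × x_m = 19.2 × 62.9412 = 1208.4710.

$1208.5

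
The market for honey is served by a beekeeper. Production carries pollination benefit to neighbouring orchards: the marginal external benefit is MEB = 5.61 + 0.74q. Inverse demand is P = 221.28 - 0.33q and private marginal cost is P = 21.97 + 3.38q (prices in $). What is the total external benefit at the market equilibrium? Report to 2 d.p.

$1369.24

Market equilibrium (private): 21.97 + 3.38q = 221.28 - 0.33q → q_m = 53.7224.
Total external benefit = ∫₀^{q_m} (5.61 + 0.74q) dq = 5.61×53.7224 + ½×0.74×53.7224² = 1369.2383.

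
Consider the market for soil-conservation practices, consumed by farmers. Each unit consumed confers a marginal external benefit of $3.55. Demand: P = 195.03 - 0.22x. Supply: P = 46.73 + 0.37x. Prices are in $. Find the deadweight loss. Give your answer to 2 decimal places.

DWL = $10.68

Market equilibrium (private): 46.73 + 0.37x = 195.03 - 0.22x → x_m = 251.3559.
Social marginal benefit = demand + MEB = 198.58 - 0.22x.
Set SMB = MC: 198.58 - 0.22x = 46.73 + 0.37x → x* = 257.3729.
The welfare-loss triangle has base |x_m − x*| and height MEB(x_m) (the vertical gap between SMB and MC is zero at x* and MEB at x_m).
DWL = ½ × 6.0170 × 3.5500 = 10.6802.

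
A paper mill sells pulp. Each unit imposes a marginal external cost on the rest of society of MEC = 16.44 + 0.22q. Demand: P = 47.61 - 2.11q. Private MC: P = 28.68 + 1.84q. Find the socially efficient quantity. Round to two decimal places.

q* = 0.60

Social marginal cost = private MC + MEC = 45.12 + 2.06q.
Set SMC = demand: 45.12 + 2.06q = 47.61 - 2.11q → q* = 0.5971.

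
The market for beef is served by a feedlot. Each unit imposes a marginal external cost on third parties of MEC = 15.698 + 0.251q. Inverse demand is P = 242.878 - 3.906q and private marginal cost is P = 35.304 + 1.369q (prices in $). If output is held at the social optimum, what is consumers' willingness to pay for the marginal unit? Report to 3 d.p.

P = $107.252

Social marginal cost = private MC + MEC = 51.002 + 1.620q.
Set SMC = demand: 51.002 + 1.620q = 242.878 - 3.906q → q* = 34.7224.
Consumer price on the demand curve at q*: 242.878 − 3.906×34.7224 = 107.2523.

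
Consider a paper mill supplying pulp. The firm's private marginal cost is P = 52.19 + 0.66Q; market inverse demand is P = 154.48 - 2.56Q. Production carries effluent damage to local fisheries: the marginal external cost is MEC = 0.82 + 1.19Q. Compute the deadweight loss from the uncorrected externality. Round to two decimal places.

DWL = 169.13

Market equilibrium (private): 52.19 + 0.66Q = 154.48 - 2.56Q → Q_m = 31.7671.
Social marginal cost = private MC + MEC = 53.01 + 1.85Q.
Set SMC = demand: 53.01 + 1.85Q = 154.48 - 2.56Q → Q* = 23.0091.
Between Q* and Q_m the wedge SMC − demand runs linearly from 0 to MEC(Q_m), so the loss is a triangle.
DWL = ½ × 8.7580 × 38.6228 = 169.1292.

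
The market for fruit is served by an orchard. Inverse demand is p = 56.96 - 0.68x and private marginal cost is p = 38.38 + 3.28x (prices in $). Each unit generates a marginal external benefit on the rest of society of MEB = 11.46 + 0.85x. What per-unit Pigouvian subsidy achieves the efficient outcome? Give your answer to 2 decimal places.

subsidy = $19.67 per unit

Social marginal cost = private MC − MEB = 26.92 + 2.43x.
Set SMC = demand: 26.92 + 2.43x = 56.96 - 0.68x → x* = 9.6592.
The Pigouvian subsidy equals MEB at x*: 11.46 + 0.85×9.6592 = 19.6703.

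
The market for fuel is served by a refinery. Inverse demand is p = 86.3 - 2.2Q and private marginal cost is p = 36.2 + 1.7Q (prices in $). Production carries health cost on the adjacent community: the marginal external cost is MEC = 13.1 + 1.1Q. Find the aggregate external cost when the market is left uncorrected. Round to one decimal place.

$259.0

Market equilibrium (private): 36.2 + 1.7Q = 86.3 - 2.2Q → Q_m = 12.8462.
Total external cost = ∫₀^{Q_m} (13.1 + 1.1Q) dQ = 13.1×12.8462 + ½×1.1×12.8462² = 259.0489.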